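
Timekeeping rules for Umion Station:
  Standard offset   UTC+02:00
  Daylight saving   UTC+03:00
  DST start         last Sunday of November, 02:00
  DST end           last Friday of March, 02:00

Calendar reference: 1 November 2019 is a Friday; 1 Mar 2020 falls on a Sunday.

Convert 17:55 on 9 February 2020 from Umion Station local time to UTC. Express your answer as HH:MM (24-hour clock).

14:55

1 November 2019 is a Friday, so Sundays fall on 3, 10, 17, 24; the last is November 24.
1 March 2020 is a Sunday, so Fridays fall on 6, 13, 20, 27; the last is March 27.
Daylight saving runs 24 November 2019 – 27 March 2020; 9 February 2020 is inside that window, so Umion Station is at UTC+03:00.
17:55 local − 3h = 14:55 UTC.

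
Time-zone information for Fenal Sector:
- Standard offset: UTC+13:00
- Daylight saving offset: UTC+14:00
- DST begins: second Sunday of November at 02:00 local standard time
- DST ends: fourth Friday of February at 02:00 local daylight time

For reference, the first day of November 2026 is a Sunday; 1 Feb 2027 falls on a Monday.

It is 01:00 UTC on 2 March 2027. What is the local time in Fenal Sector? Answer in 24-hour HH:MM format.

14:00

1 November 2026 is a Sunday, so the first Sunday is November 1 and the second is November 8.
1 February 2027 is a Monday, so the first Friday is February 5 and the fourth is February 26.
At the standard offset (UTC+13:00), 01:00 UTC + 13h = 14:00 Fenal Sector standard time.
Daylight saving runs 8 November 2026 – 26 February 2027; the standard-time date in Fenal Sector, 2 March 2027, is outside that window, so Fenal Sector is on standard time at UTC+13:00.
01:00 UTC + 13h = 14:00 local.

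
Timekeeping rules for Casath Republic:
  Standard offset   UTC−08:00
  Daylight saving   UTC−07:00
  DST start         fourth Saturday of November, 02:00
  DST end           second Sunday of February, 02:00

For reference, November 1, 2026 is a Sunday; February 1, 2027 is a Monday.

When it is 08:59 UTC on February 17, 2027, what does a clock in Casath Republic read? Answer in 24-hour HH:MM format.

00:59

1 November 2026 is a Sunday, so the first Saturday is November 7 and the fourth is November 28.
1 February 2027 is a Monday, so the first Sunday is February 7 and the second is February 14.
At the standard offset (UTC−08:00), 08:59 UTC − 8h = 00:59 Casath Republic standard time.
The standard-time date in Casath Republic, February 17, 2027, does not fall between 28 November 2026 and 14 February 2027, so daylight saving is not in effect and Casath Republic is at UTC−08:00.
08:59 UTC − 8h = 00:59 local.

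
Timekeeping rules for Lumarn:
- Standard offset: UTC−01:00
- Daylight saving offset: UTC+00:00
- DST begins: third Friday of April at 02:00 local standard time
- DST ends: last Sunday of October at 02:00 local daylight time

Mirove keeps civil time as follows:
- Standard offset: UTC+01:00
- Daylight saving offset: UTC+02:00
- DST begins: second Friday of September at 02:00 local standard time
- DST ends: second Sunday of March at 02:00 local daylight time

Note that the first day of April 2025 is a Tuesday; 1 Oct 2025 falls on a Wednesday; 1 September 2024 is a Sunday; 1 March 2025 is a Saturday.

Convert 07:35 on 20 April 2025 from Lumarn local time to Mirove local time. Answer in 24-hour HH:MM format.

1 April 2025 is a Tuesday, so the first Friday is April 4 and the third is April 18.
1 October 2025 is a Wednesday, so Sundays fall on 5, 12, 19, 26; the last is October 26.
Daylight saving runs 18 April – 26 October; 20 April 2025 is inside that window, so Lumarn is at UTC+00:00.
07:35 Lumarn − 0h = 07:35 UTC.
1 September 2024 is a Sunday, so the first Friday is September 6 and the second is September 13.
1 March 2025 is a Saturday, so the first Sunday is March 2 and the second is March 9.
At the standard offset (UTC+01:00), 07:35 UTC + 1h = 08:35 Mirove standard time.
The standard-time date in Mirove, 20 April 2025, is outside the daylight-saving period (13 September 2024 – 9 March 2025), so Mirove is on standard time, UTC+01:00.
07:35 UTC + 1h = 08:35 Mirove.

08:35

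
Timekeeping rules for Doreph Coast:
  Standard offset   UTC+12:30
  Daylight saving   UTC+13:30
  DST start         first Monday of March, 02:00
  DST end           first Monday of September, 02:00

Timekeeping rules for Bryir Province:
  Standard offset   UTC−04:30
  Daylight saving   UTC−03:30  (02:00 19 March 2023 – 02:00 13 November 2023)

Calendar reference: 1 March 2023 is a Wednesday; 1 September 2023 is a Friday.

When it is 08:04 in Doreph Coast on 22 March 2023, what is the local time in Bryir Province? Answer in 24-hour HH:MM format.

1 March 2023 is a Wednesday, so the first Monday is March 6.
1 September 2023 is a Friday, so the first Monday is September 4.
Daylight saving runs 6 March – 4 September; 22 March 2023 is inside that window, so Doreph Coast is at UTC+13:30.
08:04 Doreph Coast − 13h30m = 18:34 UTC (rolling into the previous day, 21 March 2023).
At the standard offset (UTC−04:30), 18:34 UTC − 4h30m = 14:04 Bryir Province standard time.
Daylight saving runs 19 March – 13 November; the standard-time date in Bryir Province, 21 March 2023, is inside that window, so Bryir Province is at UTC−03:30.
18:34 UTC − 3h30m = 15:04 Bryir Province.

15:04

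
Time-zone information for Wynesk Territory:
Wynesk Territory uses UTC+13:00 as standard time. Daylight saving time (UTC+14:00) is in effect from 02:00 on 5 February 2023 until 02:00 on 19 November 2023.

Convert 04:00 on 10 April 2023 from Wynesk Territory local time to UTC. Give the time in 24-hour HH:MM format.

10 April 2023 falls between 5 February and 19 November, so daylight saving is in effect and Wynesk Territory is at UTC+14:00.
04:00 local − 14h = 14:00 UTC (rolling into the previous day, 9 April 2023).

14:00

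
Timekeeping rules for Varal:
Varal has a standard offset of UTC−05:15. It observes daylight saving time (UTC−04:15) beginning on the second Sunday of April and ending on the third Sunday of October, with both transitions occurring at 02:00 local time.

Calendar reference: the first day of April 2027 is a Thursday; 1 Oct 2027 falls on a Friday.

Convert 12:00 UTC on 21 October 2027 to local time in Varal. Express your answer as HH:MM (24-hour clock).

06:45

1 April 2027 is a Thursday, so the first Sunday is April 4 and the second is April 11.
1 October 2027 is a Friday, so the first Sunday is October 3 and the third is October 17.
At the standard offset (UTC−05:15), 12:00 UTC − 5h15m = 06:45 Varal standard time.
The standard-time date in Varal, 21 October 2027, does not fall between 11 April and 17 October, so daylight saving is not in effect and Varal is at UTC−05:15.
12:00 UTC − 5h15m = 06:45 local.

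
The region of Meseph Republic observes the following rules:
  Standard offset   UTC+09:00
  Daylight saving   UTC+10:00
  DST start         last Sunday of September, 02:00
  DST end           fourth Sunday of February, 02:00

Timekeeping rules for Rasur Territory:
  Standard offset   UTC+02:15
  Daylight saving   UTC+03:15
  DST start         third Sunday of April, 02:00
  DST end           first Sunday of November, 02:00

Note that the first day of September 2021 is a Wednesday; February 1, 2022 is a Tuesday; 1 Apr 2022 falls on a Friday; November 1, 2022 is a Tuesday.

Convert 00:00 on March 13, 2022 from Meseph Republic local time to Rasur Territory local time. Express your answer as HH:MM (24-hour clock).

1 September 2021 is a Wednesday, so Sundays fall on 5, 12, 19, 26; the last is September 26.
1 February 2022 is a Tuesday, so the first Sunday is February 6 and the fourth is February 27.
Daylight saving runs 26 September 2021 – 27 February 2022; March 13, 2022 is outside that window, so Meseph Republic is on standard time at UTC+09:00.
00:00 Meseph Republic − 9h = 15:00 UTC (rolling into the previous day, 12 March 2022).
1 April 2022 is a Friday, so the first Sunday is April 3 and the third is April 17.
1 November 2022 is a Tuesday, so the first Sunday is November 6.
At the standard offset (UTC+02:15), 15:00 UTC + 2h15m = 17:15 Rasur Territory standard time.
The standard-time date in Rasur Territory, March 12, 2022, does not fall between 17 April and 6 November, so daylight saving is not in effect and Rasur Territory is at UTC+02:15.
15:00 UTC + 2h15m = 17:15 Rasur Territory.

17:15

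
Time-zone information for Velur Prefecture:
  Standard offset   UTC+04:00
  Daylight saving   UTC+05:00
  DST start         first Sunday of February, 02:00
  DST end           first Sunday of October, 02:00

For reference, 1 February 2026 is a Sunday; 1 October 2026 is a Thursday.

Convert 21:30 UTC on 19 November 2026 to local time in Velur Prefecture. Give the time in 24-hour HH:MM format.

1 February 2026 is a Sunday, so the first Sunday is February 1.
1 October 2026 is a Thursday, so the first Sunday is October 4.
At the standard offset (UTC+04:00), 21:30 UTC + 4h = 01:30 Velur Prefecture standard time (rolling into the next day, 20 November 2026).
Daylight saving runs 1 February – 4 October; the standard-time date in Velur Prefecture, 20 November 2026, is outside that window, so Velur Prefecture is on standard time at UTC+04:00.
21:30 UTC + 4h = 01:30 local (rolling into the next day, 20 November 2026).

01:30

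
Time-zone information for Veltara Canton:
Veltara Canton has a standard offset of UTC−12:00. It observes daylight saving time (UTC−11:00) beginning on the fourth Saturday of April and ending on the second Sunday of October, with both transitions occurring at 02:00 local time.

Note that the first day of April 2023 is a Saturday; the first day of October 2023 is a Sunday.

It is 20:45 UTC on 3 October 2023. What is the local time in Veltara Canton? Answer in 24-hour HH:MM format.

1 April 2023 is a Saturday, so the first Saturday is April 1 and the fourth is April 22.
1 October 2023 is a Sunday, so the first Sunday is October 1 and the second is October 8.
At the standard offset (UTC−12:00), 20:45 UTC − 12h = 08:45 Veltara Canton standard time.
The standard-time date in Veltara Canton, 3 October 2023, lies within the daylight-saving period (22 April – 8 October), so Veltara Canton is on daylight time, UTC−11:00.
20:45 UTC − 11h = 09:45 local.

09:45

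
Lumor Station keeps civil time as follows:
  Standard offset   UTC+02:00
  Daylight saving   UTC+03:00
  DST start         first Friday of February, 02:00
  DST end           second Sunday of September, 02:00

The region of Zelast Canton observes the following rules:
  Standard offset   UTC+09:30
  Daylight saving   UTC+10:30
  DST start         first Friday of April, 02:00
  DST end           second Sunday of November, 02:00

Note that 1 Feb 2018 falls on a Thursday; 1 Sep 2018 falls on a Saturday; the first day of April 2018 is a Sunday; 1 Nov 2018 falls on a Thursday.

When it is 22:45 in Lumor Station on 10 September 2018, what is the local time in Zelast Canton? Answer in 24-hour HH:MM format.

1 February 2018 is a Thursday, so the first Friday is February 2.
1 September 2018 is a Saturday, so the first Sunday is September 2 and the second is September 9.
Daylight saving runs 2 February – 9 September; 10 September 2018 is outside that window, so Lumor Station is on standard time at UTC+02:00.
22:45 Lumor Station − 2h = 20:45 UTC.
1 April 2018 is a Sunday, so the first Friday is April 6.
1 November 2018 is a Thursday, so the first Sunday is November 4 and the second is November 11.
At the standard offset (UTC+09:30), 20:45 UTC + 9h30m = 06:15 Zelast Canton standard time (rolling into the next day, 11 September 2018).
The standard-time date in Zelast Canton, 11 September 2018, lies within the daylight-saving period (6 April – 11 November), so Zelast Canton is on daylight time, UTC+10:30.
20:45 UTC + 10h30m = 07:15 Zelast Canton (rolling into the next day, 11 September 2018).

07:15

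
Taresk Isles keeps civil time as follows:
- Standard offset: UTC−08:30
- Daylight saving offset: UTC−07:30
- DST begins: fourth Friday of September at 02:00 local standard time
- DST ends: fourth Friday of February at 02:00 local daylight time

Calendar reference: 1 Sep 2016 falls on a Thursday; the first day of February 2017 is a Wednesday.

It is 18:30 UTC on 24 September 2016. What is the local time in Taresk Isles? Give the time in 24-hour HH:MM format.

11:00

1 September 2016 is a Thursday, so the first Friday is September 2 and the fourth is September 23.
1 February 2017 is a Wednesday, so the first Friday is February 3 and the fourth is February 24.
At the standard offset (UTC−08:30), 18:30 UTC − 8h30m = 10:00 Taresk Isles standard time.
The standard-time date in Taresk Isles, 24 September 2016, lies within the daylight-saving period (23 September 2016 – 24 February 2017), so Taresk Isles is on daylight time, UTC−07:30.
18:30 UTC − 7h30m = 11:00 local.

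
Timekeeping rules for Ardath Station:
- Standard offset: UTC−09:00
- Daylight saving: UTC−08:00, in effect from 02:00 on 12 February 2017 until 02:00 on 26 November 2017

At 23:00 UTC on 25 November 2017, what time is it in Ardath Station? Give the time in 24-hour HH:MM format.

At the standard offset (UTC−09:00), 23:00 UTC − 9h = 14:00 Ardath Station standard time.
The standard-time date in Ardath Station, 25 November 2017, lies within the daylight-saving period (12 February – 26 November), so Ardath Station is on daylight time, UTC−08:00.
23:00 UTC − 8h = 15:00 local.

15:00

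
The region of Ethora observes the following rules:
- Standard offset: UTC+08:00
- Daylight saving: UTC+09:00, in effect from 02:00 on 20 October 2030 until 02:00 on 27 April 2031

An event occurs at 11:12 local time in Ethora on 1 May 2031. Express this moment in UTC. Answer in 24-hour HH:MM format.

Daylight saving runs 20 October 2030 – 27 April 2031; 1 May 2031 is outside that window, so Ethora is on standard time at UTC+08:00.
11:12 local − 8h = 03:12 UTC.

03:12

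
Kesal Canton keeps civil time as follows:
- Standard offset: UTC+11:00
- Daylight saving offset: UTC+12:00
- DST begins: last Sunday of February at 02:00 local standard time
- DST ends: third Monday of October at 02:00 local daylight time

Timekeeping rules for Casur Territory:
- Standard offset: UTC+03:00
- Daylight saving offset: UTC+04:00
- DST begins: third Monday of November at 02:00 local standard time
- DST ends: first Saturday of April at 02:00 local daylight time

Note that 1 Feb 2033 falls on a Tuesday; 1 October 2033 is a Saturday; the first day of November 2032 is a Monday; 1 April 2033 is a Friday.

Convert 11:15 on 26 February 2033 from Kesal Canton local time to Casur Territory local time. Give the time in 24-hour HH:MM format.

1 February 2033 is a Tuesday, so Sundays fall on 6, 13, 20, 27; the last is February 27.
1 October 2033 is a Saturday, so the first Monday is October 3 and the third is October 17.
26 February 2033 does not fall between 27 February and 17 October, so daylight saving is not in effect and Kesal Canton is at UTC+11:00.
11:15 Kesal Canton − 11h = 00:15 UTC.
1 November 2032 is a Monday, so the first Monday is November 1 and the third is November 15.
1 April 2033 is a Friday, so the first Saturday is April 2.
At the standard offset (UTC+03:00), 00:15 UTC + 3h = 03:15 Casur Territory standard time.
The standard-time date in Casur Territory, 26 February 2033, falls between 15 November 2032 and 2 April 2033, so daylight saving is in effect and Casur Territory is at UTC+04:00.
00:15 UTC + 4h = 04:15 Casur Territory.

04:15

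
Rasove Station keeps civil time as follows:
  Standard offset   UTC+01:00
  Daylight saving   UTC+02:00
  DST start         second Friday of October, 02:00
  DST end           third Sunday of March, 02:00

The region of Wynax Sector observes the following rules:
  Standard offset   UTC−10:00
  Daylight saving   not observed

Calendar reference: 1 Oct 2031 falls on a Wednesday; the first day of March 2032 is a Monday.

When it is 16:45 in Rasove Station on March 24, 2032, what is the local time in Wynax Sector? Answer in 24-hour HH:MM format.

05:45

1 October 2031 is a Wednesday, so the first Friday is October 3 and the second is October 10.
1 March 2032 is a Monday, so the first Sunday is March 7 and the third is March 21.
Daylight saving runs 10 October 2031 – 21 March 2032; March 24, 2032 is outside that window, so Rasove Station is on standard time at UTC+01:00.
16:45 Rasove Station − 1h = 15:45 UTC.
Wynax Sector stays on UTC−10:00 all year.
15:45 UTC − 10h = 05:45 Wynax Sector.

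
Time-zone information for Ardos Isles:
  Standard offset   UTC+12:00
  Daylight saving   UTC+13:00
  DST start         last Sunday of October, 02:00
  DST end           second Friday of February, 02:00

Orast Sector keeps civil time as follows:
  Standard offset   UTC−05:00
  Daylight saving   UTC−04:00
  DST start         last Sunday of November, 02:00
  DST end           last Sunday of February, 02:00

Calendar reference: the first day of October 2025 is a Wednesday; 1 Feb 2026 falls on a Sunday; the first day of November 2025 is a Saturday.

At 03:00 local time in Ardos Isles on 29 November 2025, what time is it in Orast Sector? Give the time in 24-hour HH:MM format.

09:00

1 October 2025 is a Wednesday, so Sundays fall on 5, 12, 19, 26; the last is October 26.
1 February 2026 is a Sunday, so the first Friday is February 6 and the second is February 13.
Daylight saving runs 26 October 2025 – 13 February 2026; 29 November 2025 is inside that window, so Ardos Isles is at UTC+13:00.
03:00 Ardos Isles − 13h = 14:00 UTC (rolling into the previous day, 28 November 2025).
1 November 2025 is a Saturday, so Sundays fall on 2, 9, 16, 23, 30; the last is November 30.
1 February 2026 is a Sunday, so Sundays fall on 1, 8, 15, 22; the last is February 22.
At the standard offset (UTC−05:00), 14:00 UTC − 5h = 09:00 Orast Sector standard time.
Daylight saving runs 30 November 2025 – 22 February 2026; the standard-time date in Orast Sector, 28 November 2025, is outside that window, so Orast Sector is on standard time at UTC−05:00.
14:00 UTC − 5h = 09:00 Orast Sector.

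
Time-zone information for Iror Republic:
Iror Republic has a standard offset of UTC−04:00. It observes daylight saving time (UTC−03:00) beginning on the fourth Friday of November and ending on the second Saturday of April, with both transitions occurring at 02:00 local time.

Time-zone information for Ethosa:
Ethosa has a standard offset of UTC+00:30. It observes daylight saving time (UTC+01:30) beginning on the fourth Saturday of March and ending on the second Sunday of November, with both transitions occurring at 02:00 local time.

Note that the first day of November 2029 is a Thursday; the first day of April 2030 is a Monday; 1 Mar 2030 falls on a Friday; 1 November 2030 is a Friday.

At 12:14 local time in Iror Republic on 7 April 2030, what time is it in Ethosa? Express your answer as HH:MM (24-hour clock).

1 November 2029 is a Thursday, so the first Friday is November 2 and the fourth is November 23.
1 April 2030 is a Monday, so the first Saturday is April 6 and the second is April 13.
7 April 2030 falls between 23 November 2029 and 13 April 2030, so daylight saving is in effect and Iror Republic is at UTC−03:00.
12:14 Iror Republic + 3h = 15:14 UTC.
1 March 2030 is a Friday, so the first Saturday is March 2 and the fourth is March 23.
1 November 2030 is a Friday, so the first Sunday is November 3 and the second is November 10.
At the standard offset (UTC+00:30), 15:14 UTC + 0h30m = 15:44 Ethosa standard time.
The standard-time date in Ethosa, 7 April 2030, falls between 23 March and 10 November, so daylight saving is in effect and Ethosa is at UTC+01:30.
15:14 UTC + 1h30m = 16:44 Ethosa.

16:44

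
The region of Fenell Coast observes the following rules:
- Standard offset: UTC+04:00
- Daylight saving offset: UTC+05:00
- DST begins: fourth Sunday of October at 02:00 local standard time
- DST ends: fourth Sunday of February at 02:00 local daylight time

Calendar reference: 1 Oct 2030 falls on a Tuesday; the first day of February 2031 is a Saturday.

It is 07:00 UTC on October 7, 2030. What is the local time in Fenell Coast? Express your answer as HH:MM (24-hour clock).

1 October 2030 is a Tuesday, so the first Sunday is October 6 and the fourth is October 27.
1 February 2031 is a Saturday, so the first Sunday is February 2 and the fourth is February 23.
At the standard offset (UTC+04:00), 07:00 UTC + 4h = 11:00 Fenell Coast standard time.
The standard-time date in Fenell Coast, October 7, 2030, is outside the daylight-saving period (27 October 2030 – 23 February 2031), so Fenell Coast is on standard time, UTC+04:00.
07:00 UTC + 4h = 11:00 local.

11:00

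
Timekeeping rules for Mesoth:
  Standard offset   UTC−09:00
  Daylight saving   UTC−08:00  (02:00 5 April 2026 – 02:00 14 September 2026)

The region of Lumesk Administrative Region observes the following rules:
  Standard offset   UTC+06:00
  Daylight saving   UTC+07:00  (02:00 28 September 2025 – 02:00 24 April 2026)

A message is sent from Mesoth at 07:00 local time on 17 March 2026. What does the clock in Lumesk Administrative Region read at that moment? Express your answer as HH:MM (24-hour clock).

23:00

Daylight saving runs 5 April – 14 September; 17 March 2026 is outside that window, so Mesoth is on standard time at UTC−09:00.
07:00 Mesoth + 9h = 16:00 UTC.
At the standard offset (UTC+06:00), 16:00 UTC + 6h = 22:00 Lumesk Administrative Region standard time.
The standard-time date in Lumesk Administrative Region, 17 March 2026, falls between 28 September 2025 and 24 April 2026, so daylight saving is in effect and Lumesk Administrative Region is at UTC+07:00.
16:00 UTC + 7h = 23:00 Lumesk Administrative Region.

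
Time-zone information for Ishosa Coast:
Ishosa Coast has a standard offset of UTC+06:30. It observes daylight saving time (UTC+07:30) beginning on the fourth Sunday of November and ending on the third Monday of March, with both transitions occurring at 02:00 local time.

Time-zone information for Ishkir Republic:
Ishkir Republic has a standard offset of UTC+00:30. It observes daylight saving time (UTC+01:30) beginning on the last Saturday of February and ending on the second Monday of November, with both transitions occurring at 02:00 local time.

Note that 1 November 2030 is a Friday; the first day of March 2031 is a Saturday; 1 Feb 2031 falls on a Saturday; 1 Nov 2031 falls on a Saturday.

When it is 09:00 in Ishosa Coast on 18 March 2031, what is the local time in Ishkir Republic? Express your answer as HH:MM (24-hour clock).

1 November 2030 is a Friday, so the first Sunday is November 3 and the fourth is November 24.
1 March 2031 is a Saturday, so the first Monday is March 3 and the third is March 17.
Daylight saving runs 24 November 2030 – 17 March 2031; 18 March 2031 is outside that window, so Ishosa Coast is on standard time at UTC+06:30.
09:00 Ishosa Coast − 6h30m = 02:30 UTC.
1 February 2031 is a Saturday, so Saturdays fall on 1, 8, 15, 22; the last is February 22.
1 November 2031 is a Saturday, so the first Monday is November 3 and the second is November 10.
At the standard offset (UTC+00:30), 02:30 UTC + 0h30m = 03:00 Ishkir Republic standard time.
The standard-time date in Ishkir Republic, 18 March 2031, falls between 22 February and 10 November, so daylight saving is in effect and Ishkir Republic is at UTC+01:30.
02:30 UTC + 1h30m = 04:00 Ishkir Republic.

04:00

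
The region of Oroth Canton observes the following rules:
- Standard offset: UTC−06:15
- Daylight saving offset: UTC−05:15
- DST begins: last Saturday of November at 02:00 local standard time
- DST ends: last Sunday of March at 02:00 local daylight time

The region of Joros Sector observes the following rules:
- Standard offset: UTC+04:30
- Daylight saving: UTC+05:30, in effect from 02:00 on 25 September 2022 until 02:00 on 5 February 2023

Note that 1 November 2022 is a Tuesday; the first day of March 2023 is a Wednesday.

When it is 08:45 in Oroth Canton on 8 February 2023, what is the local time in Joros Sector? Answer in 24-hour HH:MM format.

1 November 2022 is a Tuesday, so Saturdays fall on 5, 12, 19, 26; the last is November 26.
1 March 2023 is a Wednesday, so Sundays fall on 5, 12, 19, 26; the last is March 26.
8 February 2023 falls between 26 November 2022 and 26 March 2023, so daylight saving is in effect and Oroth Canton is at UTC−05:15.
08:45 Oroth Canton + 5h15m = 14:00 UTC.
At the standard offset (UTC+04:30), 14:00 UTC + 4h30m = 18:30 Joros Sector standard time.
The standard-time date in Joros Sector, 8 February 2023, does not fall between 25 September 2022 and 5 February 2023, so daylight saving is not in effect and Joros Sector is at UTC+04:30.
14:00 UTC + 4h30m = 18:30 Joros Sector.

18:30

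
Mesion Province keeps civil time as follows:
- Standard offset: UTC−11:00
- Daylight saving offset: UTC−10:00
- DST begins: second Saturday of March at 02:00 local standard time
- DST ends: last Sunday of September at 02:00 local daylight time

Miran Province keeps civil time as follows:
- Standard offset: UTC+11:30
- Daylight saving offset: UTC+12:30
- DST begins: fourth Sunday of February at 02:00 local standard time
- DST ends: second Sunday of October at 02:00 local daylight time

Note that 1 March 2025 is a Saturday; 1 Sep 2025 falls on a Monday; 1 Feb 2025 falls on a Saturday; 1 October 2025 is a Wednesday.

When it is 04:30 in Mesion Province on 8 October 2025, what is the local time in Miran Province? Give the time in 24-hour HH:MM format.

1 March 2025 is a Saturday, so the first Saturday is March 1 and the second is March 8.
1 September 2025 is a Monday, so Sundays fall on 7, 14, 21, 28; the last is September 28.
Daylight saving runs 8 March – 28 September; 8 October 2025 is outside that window, so Mesion Province is on standard time at UTC−11:00.
04:30 Mesion Province + 11h = 15:30 UTC.
1 February 2025 is a Saturday, so the first Sunday is February 2 and the fourth is February 23.
1 October 2025 is a Wednesday, so the first Sunday is October 5 and the second is October 12.
At the standard offset (UTC+11:30), 15:30 UTC + 11h30m = 03:00 Miran Province standard time (rolling into the next day, 9 October 2025).
The standard-time date in Miran Province, 9 October 2025, falls between 23 February and 12 October, so daylight saving is in effect and Miran Province is at UTC+12:30.
15:30 UTC + 12h30m = 04:00 Miran Province (rolling into the next day, 9 October 2025).

04:00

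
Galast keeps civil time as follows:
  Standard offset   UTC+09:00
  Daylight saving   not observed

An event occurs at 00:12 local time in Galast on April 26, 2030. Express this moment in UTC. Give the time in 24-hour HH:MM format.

Galast has no daylight saving, so its offset is UTC+09:00 year-round.
00:12 local − 9h = 15:12 UTC (rolling into the previous day, 25 April 2030).

15:12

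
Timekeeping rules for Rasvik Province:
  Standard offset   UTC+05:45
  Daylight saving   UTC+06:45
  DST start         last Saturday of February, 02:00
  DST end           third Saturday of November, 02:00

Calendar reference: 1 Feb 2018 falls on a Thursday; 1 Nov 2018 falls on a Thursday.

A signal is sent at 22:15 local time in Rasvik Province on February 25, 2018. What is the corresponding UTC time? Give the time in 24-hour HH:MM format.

15:30

1 February 2018 is a Thursday, so Saturdays fall on 3, 10, 17, 24; the last is February 24.
1 November 2018 is a Thursday, so the first Saturday is November 3 and the third is November 17.
Daylight saving runs 24 February – 17 November; February 25, 2018 is inside that window, so Rasvik Province is at UTC+06:45.
22:15 local − 6h45m = 15:30 UTC.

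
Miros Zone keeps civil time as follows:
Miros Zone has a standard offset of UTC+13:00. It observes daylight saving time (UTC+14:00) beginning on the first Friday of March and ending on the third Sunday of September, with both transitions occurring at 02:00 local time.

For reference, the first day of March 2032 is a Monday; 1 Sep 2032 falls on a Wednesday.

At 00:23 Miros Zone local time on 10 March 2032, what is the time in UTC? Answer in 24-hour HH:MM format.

10:23

1 March 2032 is a Monday, so the first Friday is March 5.
1 September 2032 is a Wednesday, so the first Sunday is September 5 and the third is September 19.
10 March 2032 lies within the daylight-saving period (5 March – 19 September), so Miros Zone is on daylight time, UTC+14:00.
00:23 local − 14h = 10:23 UTC (rolling into the previous day, 9 March 2032).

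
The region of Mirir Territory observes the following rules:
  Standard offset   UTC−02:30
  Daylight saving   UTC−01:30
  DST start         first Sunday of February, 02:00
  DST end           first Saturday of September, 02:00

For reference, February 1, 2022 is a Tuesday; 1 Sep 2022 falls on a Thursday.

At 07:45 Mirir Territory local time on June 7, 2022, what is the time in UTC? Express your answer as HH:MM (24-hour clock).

1 February 2022 is a Tuesday, so the first Sunday is February 6.
1 September 2022 is a Thursday, so the first Saturday is September 3.
Daylight saving runs 6 February – 3 September; June 7, 2022 is inside that window, so Mirir Territory is at UTC−01:30.
07:45 local + 1h30m = 09:15 UTC.

09:15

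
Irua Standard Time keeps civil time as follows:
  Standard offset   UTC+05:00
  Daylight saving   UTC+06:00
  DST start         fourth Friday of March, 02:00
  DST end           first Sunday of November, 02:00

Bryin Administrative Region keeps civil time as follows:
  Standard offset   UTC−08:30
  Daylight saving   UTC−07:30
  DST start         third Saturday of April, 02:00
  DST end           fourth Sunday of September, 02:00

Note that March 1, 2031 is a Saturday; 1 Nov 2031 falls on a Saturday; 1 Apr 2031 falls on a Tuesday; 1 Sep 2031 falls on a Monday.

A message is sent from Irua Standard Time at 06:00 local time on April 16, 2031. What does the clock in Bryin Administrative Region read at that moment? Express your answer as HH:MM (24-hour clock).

15:30

1 March 2031 is a Saturday, so the first Friday is March 7 and the fourth is March 28.
1 November 2031 is a Saturday, so the first Sunday is November 2.
April 16, 2031 falls between 28 March and 2 November, so daylight saving is in effect and Irua Standard Time is at UTC+06:00.
06:00 Irua Standard Time − 6h = 00:00 UTC.
1 April 2031 is a Tuesday, so the first Saturday is April 5 and the third is April 19.
1 September 2031 is a Monday, so the first Sunday is September 7 and the fourth is September 28.
At the standard offset (UTC−08:30), 00:00 UTC − 8h30m = 15:30 Bryin Administrative Region standard time (rolling into the previous day, 15 April 2031).
The standard-time date in Bryin Administrative Region, April 15, 2031, does not fall between 19 April and 28 September, so daylight saving is not in effect and Bryin Administrative Region is at UTC−08:30.
00:00 UTC − 8h30m = 15:30 Bryin Administrative Region (rolling into the previous day, 15 April 2031).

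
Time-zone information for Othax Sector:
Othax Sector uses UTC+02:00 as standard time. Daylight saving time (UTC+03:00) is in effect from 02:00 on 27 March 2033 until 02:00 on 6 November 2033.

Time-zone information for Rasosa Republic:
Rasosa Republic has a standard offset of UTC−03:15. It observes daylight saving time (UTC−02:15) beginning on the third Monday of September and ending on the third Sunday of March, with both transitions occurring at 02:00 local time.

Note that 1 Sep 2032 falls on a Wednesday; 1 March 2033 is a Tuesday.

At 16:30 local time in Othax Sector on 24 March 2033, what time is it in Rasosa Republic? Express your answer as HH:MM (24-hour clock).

24 March 2033 does not fall between 27 March and 6 November, so daylight saving is not in effect and Othax Sector is at UTC+02:00.
16:30 Othax Sector − 2h = 14:30 UTC.
1 September 2032 is a Wednesday, so the first Monday is September 6 and the third is September 20.
1 March 2033 is a Tuesday, so the first Sunday is March 6 and the third is March 20.
At the standard offset (UTC−03:15), 14:30 UTC − 3h15m = 11:15 Rasosa Republic standard time.
The standard-time date in Rasosa Republic, 24 March 2033, does not fall between 20 September 2032 and 20 March 2033, so daylight saving is not in effect and Rasosa Republic is at UTC−03:15.
14:30 UTC − 3h15m = 11:15 Rasosa Republic.

11:15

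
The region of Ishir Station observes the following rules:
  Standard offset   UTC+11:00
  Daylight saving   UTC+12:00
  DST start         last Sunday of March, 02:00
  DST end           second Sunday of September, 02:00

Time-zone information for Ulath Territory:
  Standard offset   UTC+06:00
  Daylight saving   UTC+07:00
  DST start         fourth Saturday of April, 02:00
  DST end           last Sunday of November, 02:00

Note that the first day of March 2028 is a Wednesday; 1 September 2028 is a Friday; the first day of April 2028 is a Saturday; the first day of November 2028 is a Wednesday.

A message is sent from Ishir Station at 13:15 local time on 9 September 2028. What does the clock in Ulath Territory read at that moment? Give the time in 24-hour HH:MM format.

08:15

1 March 2028 is a Wednesday, so Sundays fall on 5, 12, 19, 26; the last is March 26.
1 September 2028 is a Friday, so the first Sunday is September 3 and the second is September 10.
Daylight saving runs 26 March – 10 September; 9 September 2028 is inside that window, so Ishir Station is at UTC+12:00.
13:15 Ishir Station − 12h = 01:15 UTC.
1 April 2028 is a Saturday, so the first Saturday is April 1 and the fourth is April 22.
1 November 2028 is a Wednesday, so Sundays fall on 5, 12, 19, 26; the last is November 26.
At the standard offset (UTC+06:00), 01:15 UTC + 6h = 07:15 Ulath Territory standard time.
Daylight saving runs 22 April – 26 November; the standard-time date in Ulath Territory, 9 September 2028, is inside that window, so Ulath Territory is at UTC+07:00.
01:15 UTC + 7h = 08:15 Ulath Territory.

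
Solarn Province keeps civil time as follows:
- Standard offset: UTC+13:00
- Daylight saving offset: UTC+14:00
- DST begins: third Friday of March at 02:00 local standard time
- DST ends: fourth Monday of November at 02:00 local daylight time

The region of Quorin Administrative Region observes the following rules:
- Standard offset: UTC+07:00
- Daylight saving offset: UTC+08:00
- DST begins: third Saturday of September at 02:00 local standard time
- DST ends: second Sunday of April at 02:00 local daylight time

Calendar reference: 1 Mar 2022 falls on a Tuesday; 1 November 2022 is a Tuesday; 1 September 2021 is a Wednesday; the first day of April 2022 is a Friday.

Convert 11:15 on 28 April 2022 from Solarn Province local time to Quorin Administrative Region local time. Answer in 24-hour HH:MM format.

04:15

1 March 2022 is a Tuesday, so the first Friday is March 4 and the third is March 18.
1 November 2022 is a Tuesday, so the first Monday is November 7 and the fourth is November 28.
Daylight saving runs 18 March – 28 November; 28 April 2022 is inside that window, so Solarn Province is at UTC+14:00.
11:15 Solarn Province − 14h = 21:15 UTC (rolling into the previous day, 27 April 2022).
1 September 2021 is a Wednesday, so the first Saturday is September 4 and the third is September 18.
1 April 2022 is a Friday, so the first Sunday is April 3 and the second is April 10.
At the standard offset (UTC+07:00), 21:15 UTC + 7h = 04:15 Quorin Administrative Region standard time (rolling into the next day, 28 April 2022).
The standard-time date in Quorin Administrative Region, 28 April 2022, does not fall between 18 September 2021 and 10 April 2022, so daylight saving is not in effect and Quorin Administrative Region is at UTC+07:00.
21:15 UTC + 7h = 04:15 Quorin Administrative Region (rolling into the next day, 28 April 2022).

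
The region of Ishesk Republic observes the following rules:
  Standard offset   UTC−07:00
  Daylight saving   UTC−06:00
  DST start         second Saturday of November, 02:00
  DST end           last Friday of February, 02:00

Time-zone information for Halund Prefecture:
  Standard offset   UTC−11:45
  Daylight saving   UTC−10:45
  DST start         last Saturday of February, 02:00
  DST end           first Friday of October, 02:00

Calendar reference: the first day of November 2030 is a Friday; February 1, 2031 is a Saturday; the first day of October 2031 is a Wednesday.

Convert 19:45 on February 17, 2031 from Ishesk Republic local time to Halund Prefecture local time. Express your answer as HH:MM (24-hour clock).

14:00

1 November 2030 is a Friday, so the first Saturday is November 2 and the second is November 9.
1 February 2031 is a Saturday, so Fridays fall on 7, 14, 21, 28; the last is February 28.
February 17, 2031 falls between 9 November 2030 and 28 February 2031, so daylight saving is in effect and Ishesk Republic is at UTC−06:00.
19:45 Ishesk Republic + 6h = 01:45 UTC (rolling into the next day, 18 February 2031).
1 February 2031 is a Saturday, so Saturdays fall on 1, 8, 15, 22; the last is February 22.
1 October 2031 is a Wednesday, so the first Friday is October 3.
At the standard offset (UTC−11:45), 01:45 UTC − 11h45m = 14:00 Halund Prefecture standard time (rolling into the previous day, 17 February 2031).
The standard-time date in Halund Prefecture, February 17, 2031, is outside the daylight-saving period (22 February – 3 October), so Halund Prefecture is on standard time, UTC−11:45.
01:45 UTC − 11h45m = 14:00 Halund Prefecture (rolling into the previous day, 17 February 2031).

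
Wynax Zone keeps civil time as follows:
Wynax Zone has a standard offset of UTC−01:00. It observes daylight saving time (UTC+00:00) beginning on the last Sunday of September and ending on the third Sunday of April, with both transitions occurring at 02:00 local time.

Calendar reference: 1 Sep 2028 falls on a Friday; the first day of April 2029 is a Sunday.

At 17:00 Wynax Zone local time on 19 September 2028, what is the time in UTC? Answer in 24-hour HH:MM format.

18:00

1 September 2028 is a Friday, so Sundays fall on 3, 10, 17, 24; the last is September 24.
1 April 2029 is a Sunday, so the first Sunday is April 1 and the third is April 15.
19 September 2028 is outside the daylight-saving period (24 September 2028 – 15 April 2029), so Wynax Zone is on standard time, UTC−01:00.
17:00 local + 1h = 18:00 UTC.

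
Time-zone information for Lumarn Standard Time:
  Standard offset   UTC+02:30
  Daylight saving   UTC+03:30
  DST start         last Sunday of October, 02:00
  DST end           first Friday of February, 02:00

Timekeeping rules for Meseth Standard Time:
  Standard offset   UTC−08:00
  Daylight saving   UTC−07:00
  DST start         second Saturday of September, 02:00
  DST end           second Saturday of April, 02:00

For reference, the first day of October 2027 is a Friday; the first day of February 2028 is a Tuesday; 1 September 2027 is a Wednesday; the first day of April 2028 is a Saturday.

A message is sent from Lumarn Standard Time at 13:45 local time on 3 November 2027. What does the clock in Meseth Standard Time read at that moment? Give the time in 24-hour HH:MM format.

1 October 2027 is a Friday, so Sundays fall on 3, 10, 17, 24, 31; the last is October 31.
1 February 2028 is a Tuesday, so the first Friday is February 4.
3 November 2027 lies within the daylight-saving period (31 October 2027 – 4 February 2028), so Lumarn Standard Time is on daylight time, UTC+03:30.
13:45 Lumarn Standard Time − 3h30m = 10:15 UTC.
1 September 2027 is a Wednesday, so the first Saturday is September 4 and the second is September 11.
1 April 2028 is a Saturday, so the first Saturday is April 1 and the second is April 8.
At the standard offset (UTC−08:00), 10:15 UTC − 8h = 02:15 Meseth Standard Time standard time.
Daylight saving runs 11 September 2027 – 8 April 2028; the standard-time date in Meseth Standard Time, 3 November 2027, is inside that window, so Meseth Standard Time is at UTC−07:00.
10:15 UTC − 7h = 03:15 Meseth Standard Time.

03:15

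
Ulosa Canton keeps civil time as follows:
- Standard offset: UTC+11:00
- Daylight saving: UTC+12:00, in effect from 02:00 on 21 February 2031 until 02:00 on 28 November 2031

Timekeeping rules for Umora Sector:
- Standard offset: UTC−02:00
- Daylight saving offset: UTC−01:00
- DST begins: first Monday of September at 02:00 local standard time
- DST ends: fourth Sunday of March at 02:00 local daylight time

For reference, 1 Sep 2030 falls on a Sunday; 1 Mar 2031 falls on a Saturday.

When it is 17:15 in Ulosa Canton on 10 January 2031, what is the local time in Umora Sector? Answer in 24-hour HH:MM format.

10 January 2031 does not fall between 21 February and 28 November, so daylight saving is not in effect and Ulosa Canton is at UTC+11:00.
17:15 Ulosa Canton − 11h = 06:15 UTC.
1 September 2030 is a Sunday, so the first Monday is September 2.
1 March 2031 is a Saturday, so the first Sunday is March 2 and the fourth is March 23.
At the standard offset (UTC−02:00), 06:15 UTC − 2h = 04:15 Umora Sector standard time.
The standard-time date in Umora Sector, 10 January 2031, lies within the daylight-saving period (2 September 2030 – 23 March 2031), so Umora Sector is on daylight time, UTC−01:00.
06:15 UTC − 1h = 05:15 Umora Sector.

05:15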